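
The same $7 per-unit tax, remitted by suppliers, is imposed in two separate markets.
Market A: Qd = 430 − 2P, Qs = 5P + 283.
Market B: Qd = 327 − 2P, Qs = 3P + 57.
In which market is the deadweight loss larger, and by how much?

Market A, by $5.6.

Market A: pre-tax P* = $21, Q* = 388; post-tax Q = 378; deadweight loss = $35.
Market B: pre-tax P* = $54, Q* = 219; post-tax Q = 210.6; deadweight loss = $29.4.
Difference: $35 vs $29.4 → market A is larger by $5.6.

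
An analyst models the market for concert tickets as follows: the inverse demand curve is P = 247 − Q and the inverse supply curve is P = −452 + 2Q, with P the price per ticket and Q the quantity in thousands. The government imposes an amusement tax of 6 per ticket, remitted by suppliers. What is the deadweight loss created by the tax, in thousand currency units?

Deadweight loss = 6 thousand.

Inverting to Q(P) form: Qd = 247 − P; Qs = 0.5P + 226.
Before the tax: set 247 − P = 0.5P + 226 → P* = 14, Q* = 233.
With the tax collected from suppliers, supply shifts: Qs = 0.5(P − 6) + 226.
Solving gives Q = 231 with consumers paying 16 and suppliers receiving 10 (the 6 wedge).
Quantity falls by |ΔQ| = |233 − 231| = 2.
DWL = ½ · t · |ΔQ| = ½ · 6 · 2 = 6.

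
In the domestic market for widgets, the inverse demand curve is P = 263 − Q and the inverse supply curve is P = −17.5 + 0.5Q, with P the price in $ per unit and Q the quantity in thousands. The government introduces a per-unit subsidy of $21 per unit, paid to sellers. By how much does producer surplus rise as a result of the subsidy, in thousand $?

Rewrite in direct form: Qd = 263 − P and Qs = 2P + 35.
Without the subsidy, 263 − P = 2P + 35 gives 3P = 228, so P* = $76 and Q* = 187.
With a per-unit subsidy paid to sellers, each receives P + 21 per unit sold, so supply becomes Qs = 2(P + 21) + 35.
New equilibrium: consumers pay $62, sellers receive $83, Q = 201. (Wedge: Pb − Ps = −21.)
ΔPS is the trapezoid between Q = 201 and Q = 187 of height $7: ½ · (187 + 201) · 7 = $1358.

Producer surplus rises by $1358 thousand.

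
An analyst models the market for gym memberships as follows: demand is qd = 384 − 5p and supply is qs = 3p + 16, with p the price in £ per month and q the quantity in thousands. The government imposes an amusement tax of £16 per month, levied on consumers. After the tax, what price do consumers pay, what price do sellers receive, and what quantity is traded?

Consumers pay £52; sellers receive £36; quantity = 124.

Before the tax: set 384 − 5p = 3p + 16 → p* = £46, q* = 154.
With the tax collected from consumers, demand (in seller-price terms) shifts: qd = 384 − 5(p + 16).
New equilibrium: consumers pay £52, sellers receive £36, q = 124. (Wedge: pb − ps = 16.)
The less price-elastic side of the market bears the larger share of a per-unit tax.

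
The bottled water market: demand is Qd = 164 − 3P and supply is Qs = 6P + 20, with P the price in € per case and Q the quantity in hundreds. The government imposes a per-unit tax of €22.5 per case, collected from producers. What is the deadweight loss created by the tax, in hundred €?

Without the tax, 164 − 3P = 6P + 20 gives 9P = 144, so P* = €16 and Q* = 116.
With the tax collected from producers, supply shifts: Qs = 6(P − 22.5) + 20.
Solving gives Q = 71 with consumers paying €31 and producers receiving €8.5 (the €22.5 wedge).
Quantity falls by |ΔQ| = |116 − 71| = 45.
DWL = ½ · t · |ΔQ| = ½ · 22.5 · 45 = €506.25.

Deadweight loss = €506.25 hundred.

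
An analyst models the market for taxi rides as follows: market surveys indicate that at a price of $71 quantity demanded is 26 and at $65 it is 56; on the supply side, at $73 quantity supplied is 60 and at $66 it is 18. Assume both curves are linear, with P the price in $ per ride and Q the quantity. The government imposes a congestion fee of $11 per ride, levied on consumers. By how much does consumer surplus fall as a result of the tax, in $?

Demand slope: (56 − 26)/(65 − 71) = -5, so Qd = 381 − 5P.
Supply slope: (18 − 60)/(66 − 73) = 6, so Qs = 6P − 378.
Without the tax, 381 − 5P = 6P − 378 gives 11P = 759, so P* = $69 and Q* = 36.
With the tax collected from consumers, demand (in seller-price terms) shifts: Qd = 381 − 5(P + 11).
Solving gives Q = 6 with consumers paying $75 and producers receiving $64 (the $11 wedge).
ΔCS is the trapezoid between Q = 6 and Q = 36 of height $6: ½ · (36 + 6) · 6 = $126.

Consumer surplus falls by $126.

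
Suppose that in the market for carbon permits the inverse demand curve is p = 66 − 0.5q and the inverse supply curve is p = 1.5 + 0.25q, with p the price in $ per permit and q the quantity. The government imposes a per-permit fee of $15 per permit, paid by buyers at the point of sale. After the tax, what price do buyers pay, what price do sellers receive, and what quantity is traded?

Buyers pay $33; sellers receive $18; quantity = 66.

Inverting to q(p) form: qd = 132 − 2p; qs = 4p − 6.
Before the tax: set 132 − 2p = 4p − 6 → p* = $23, q* = 86.
With the tax collected from buyers, demand (in seller-price terms) shifts: qd = 132 − 2(p + 15).
New equilibrium: buyers pay $33, sellers receive $18, q = 66. (Wedge: pb − ps = 15.)
The less price-elastic side of the market bears the larger share of a per-unit tax.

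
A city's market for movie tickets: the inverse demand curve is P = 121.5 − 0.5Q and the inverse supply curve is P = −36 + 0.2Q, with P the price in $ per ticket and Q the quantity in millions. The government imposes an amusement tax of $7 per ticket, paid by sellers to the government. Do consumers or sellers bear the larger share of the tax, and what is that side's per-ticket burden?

Rewrite in direct form: Qd = 243 − 2P and Qs = 5P + 180.
Without the tax, 243 − 2P = 5P + 180 gives 7P = 63, so P* = $9 and Q* = 225.
With the tax collected from sellers, supply shifts: Qs = 5(P − 7) + 180.
New equilibrium: consumers pay $14, sellers receive $7, Q = 215. (Wedge: Pb − Ps = 7.)
Per-ticket burden: consumers $5, sellers $2.
Consumers take the larger share because demand is less price-elastic here (demand slope 2 vs supply slope 5).
The less price-elastic side of the market bears the larger share of a per-unit tax.

Consumers bear the larger share: $5 per ticket.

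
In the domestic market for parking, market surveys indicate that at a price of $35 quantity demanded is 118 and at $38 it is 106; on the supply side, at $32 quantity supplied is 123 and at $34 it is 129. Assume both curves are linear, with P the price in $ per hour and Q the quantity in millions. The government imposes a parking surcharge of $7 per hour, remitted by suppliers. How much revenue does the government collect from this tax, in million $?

Tax revenue = $798 million.

Demand slope: (106 − 118)/(38 − 35) = -4, so Qd = 258 − 4P.
Supply slope: (129 − 123)/(34 − 32) = 3, so Qs = 3P + 27.
Before the tax: set 258 − 4P = 3P + 27 → P* = $33, Q* = 126.
With the tax collected from suppliers, supply shifts: Qs = 3(P − 7) + 27.
Solving gives Q = 114 with consumers paying $36 and suppliers receiving $29 (the $7 wedge).
Revenue = t · Q = 7 · 114 = $798.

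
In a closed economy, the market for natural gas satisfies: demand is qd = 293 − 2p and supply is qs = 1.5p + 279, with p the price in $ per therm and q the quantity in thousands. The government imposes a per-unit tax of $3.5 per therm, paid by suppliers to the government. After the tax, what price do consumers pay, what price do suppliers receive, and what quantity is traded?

Before the tax: set 293 − 2p = 1.5p + 279 → p* = $4, q* = 285.
With the tax collected from suppliers, supply shifts: qs = 1.5(p − 3.5) + 279.
Solving gives q = 282 with consumers paying $5.5 and suppliers receiving $2 (the $3.5 wedge).
The less price-elastic side of the market bears the larger share of a per-unit tax.

Consumers pay $5.5; suppliers receive $2; quantity = 282.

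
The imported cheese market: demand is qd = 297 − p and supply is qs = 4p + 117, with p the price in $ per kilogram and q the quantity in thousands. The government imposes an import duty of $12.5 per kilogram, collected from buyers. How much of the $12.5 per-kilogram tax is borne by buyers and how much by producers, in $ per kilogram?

Buyers bear $10 per kilogram; producers bear $2.5 per kilogram.

Without the tax, 297 − p = 4p + 117 gives 5p = 180, so p* = $36 and q* = 261.
With the tax collected from buyers, demand (in seller-price terms) shifts: qd = 297 − (p + 12.5).
New equilibrium: buyers pay $46, producers receive $33.5, q = 251. (Wedge: pb − ps = 12.5.)
Burden on buyers: $10; on producers: $2.5. (They sum to $12.5.)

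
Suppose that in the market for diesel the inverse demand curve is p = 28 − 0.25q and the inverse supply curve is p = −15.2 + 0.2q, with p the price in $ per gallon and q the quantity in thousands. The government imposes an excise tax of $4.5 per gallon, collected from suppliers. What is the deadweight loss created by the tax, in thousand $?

Deadweight loss = $22.5 thousand.

Rewrite in direct form: qd = 112 − 4p and qs = 5p + 76.
Without the tax, 112 − 4p = 5p + 76 gives 9p = 36, so p* = $4 and q* = 96.
With the tax collected from suppliers, supply shifts: qs = 5(p − 4.5) + 76.
New equilibrium: consumers pay $6.5, suppliers receive $2, q = 86. (Wedge: pb − ps = 4.5.)
Quantity falls by |ΔQ| = |96 − 86| = 10.
DWL = ½ · t · |ΔQ| = ½ · 4.5 · 10 = $22.5.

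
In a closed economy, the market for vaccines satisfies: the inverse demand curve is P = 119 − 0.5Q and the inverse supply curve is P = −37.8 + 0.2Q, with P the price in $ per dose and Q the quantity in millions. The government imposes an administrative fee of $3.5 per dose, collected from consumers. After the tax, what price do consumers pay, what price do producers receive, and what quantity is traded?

Inverting to Q(P) form: Qd = 238 − 2P; Qs = 5P + 189.
Before the tax: set 238 − 2P = 5P + 189 → P* = $7, Q* = 224.
With the tax collected from consumers, demand (in seller-price terms) shifts: Qd = 238 − 2(P + 3.5).
Solving gives Q = 219 with consumers paying $9.5 and producers receiving $6 (the $3.5 wedge).

Consumers pay $9.5; producers receive $6; quantity = 219.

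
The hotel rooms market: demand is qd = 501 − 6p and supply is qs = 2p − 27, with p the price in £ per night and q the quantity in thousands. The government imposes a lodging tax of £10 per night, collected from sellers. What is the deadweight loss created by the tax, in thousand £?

Without the tax, 501 − 6p = 2p − 27 gives 8p = 528, so p* = £66 and q* = 105.
With the tax collected from sellers, supply shifts: qs = 2(p − 10) − 27.
New equilibrium: buyers pay £68.5, sellers receive £58.5, q = 90. (Wedge: pb − ps = 10.)
Quantity falls by |ΔQ| = |105 − 90| = 15.
DWL = ½ · t · |ΔQ| = ½ · 10 · 15 = £75.

Deadweight loss = £75 thousand.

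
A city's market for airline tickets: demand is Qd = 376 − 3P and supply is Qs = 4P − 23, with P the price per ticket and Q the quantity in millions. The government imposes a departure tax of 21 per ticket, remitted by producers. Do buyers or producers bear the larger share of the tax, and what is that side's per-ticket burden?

Buyers bear the larger share: 12 per ticket.

Without the tax, 376 − 3P = 4P − 23 gives 7P = 399, so P* = 57 and Q* = 205.
With the tax collected from producers, supply shifts: Qs = 4(P − 21) − 23.
New equilibrium: buyers pay 69, producers receive 48, Q = 169. (Wedge: Pb − Ps = 21.)
Per-ticket burden: buyers 12, producers 9.
Buyers take the larger share because demand is less price-elastic here (demand slope 3 vs supply slope 4).
The less price-elastic side of the market bears the larger share of a per-unit tax.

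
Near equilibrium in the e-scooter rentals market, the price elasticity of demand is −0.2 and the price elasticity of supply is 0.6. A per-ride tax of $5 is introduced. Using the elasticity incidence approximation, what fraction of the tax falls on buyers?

Incidence ratio: buyers' share ≈ εs / (εs + |εd|) = 0.6 / (0.6 + 0.2) = 0.75.
Supply is the more elastic side, so buyers bear the larger share.

Buyers' share ≈ 0.75.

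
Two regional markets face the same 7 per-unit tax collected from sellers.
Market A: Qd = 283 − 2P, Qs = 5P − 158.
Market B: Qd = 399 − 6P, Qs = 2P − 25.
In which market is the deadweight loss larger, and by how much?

Market A: pre-tax P* = 63, Q* = 157; post-tax Q = 147; deadweight loss = 35.
Market B: pre-tax P* = 53, Q* = 81; post-tax Q = 70.5; deadweight loss = 36.75.
Difference: 35 vs 36.75 → market B is larger by 1.75.

Market B, by 1.75.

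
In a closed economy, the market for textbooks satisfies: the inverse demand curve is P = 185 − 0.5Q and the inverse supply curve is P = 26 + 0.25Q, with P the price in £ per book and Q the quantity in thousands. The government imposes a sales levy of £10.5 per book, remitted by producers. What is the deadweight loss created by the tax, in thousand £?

Rewrite in direct form: Qd = 370 − 2P and Qs = 4P − 104.
Before the tax: set 370 − 2P = 4P − 104 → P* = £79, Q* = 212.
With the tax collected from producers, supply shifts: Qs = 4(P − 10.5) − 104.
New equilibrium: consumers pay £86, producers receive £75.5, Q = 198. (Wedge: Pb − Ps = 10.5.)
Quantity falls by |ΔQ| = |212 − 198| = 14.
DWL = ½ · t · |ΔQ| = ½ · 10.5 · 14 = £73.5.

Deadweight loss = £73.5 thousand.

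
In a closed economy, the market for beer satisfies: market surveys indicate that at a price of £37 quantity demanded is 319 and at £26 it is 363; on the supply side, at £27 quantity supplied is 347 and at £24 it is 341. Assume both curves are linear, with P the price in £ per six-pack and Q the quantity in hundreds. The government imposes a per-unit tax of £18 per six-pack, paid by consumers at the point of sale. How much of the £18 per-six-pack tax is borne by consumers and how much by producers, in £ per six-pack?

Consumers bear £6 per six-pack; producers bear £12 per six-pack.

Demand slope: (363 − 319)/(26 − 37) = -4, so Qd = 467 − 4P.
Supply slope: (341 − 347)/(24 − 27) = 2, so Qs = 2P + 293.
Before the tax: set 467 − 4P = 2P + 293 → P* = £29, Q* = 351.
With the tax collected from consumers, demand (in seller-price terms) shifts: Qd = 467 − 4(P + 18).
Solving gives Q = 327 with consumers paying £35 and producers receiving £17 (the £18 wedge).
Burden on consumers: £6; on producers: £12. (They sum to £18.)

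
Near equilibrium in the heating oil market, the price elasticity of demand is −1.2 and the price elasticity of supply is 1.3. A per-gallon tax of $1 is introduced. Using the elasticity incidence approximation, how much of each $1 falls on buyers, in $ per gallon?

Incidence ratio: buyers' share ≈ εs / (εs + |εd|) = 1.3 / (1.3 + 1.2) = 0.52.
So buyers bear ≈ 0.52 × $1 = $0.52; suppliers bear $0.48.

Buyers bear ≈ $0.52 per gallon.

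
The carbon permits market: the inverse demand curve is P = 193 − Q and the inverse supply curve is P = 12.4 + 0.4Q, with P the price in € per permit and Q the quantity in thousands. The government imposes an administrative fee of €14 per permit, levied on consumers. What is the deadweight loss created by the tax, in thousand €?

Rewrite in direct form: Qd = 193 − P and Qs = 2.5P − 31.
Before the tax: set 193 − P = 2.5P − 31 → P* = €64, Q* = 129.
With the tax collected from consumers, demand (in seller-price terms) shifts: Qd = 193 − (P + 14).
Solving gives Q = 119 with consumers paying €74 and producers receiving €60 (the €14 wedge).
Quantity falls by |ΔQ| = |129 − 119| = 10.
DWL = ½ · t · |ΔQ| = ½ · 14 · 10 = €70.

Deadweight loss = €70 thousand.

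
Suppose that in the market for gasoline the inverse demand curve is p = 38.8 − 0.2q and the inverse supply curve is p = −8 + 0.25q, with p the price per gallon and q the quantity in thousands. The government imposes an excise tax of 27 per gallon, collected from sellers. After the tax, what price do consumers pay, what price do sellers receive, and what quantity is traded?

Rewrite in direct form: qd = 194 − 5p and qs = 4p + 32.
Before the tax: set 194 − 5p = 4p + 32 → p* = 18, q* = 104.
With the tax collected from sellers, supply shifts: qs = 4(p − 27) + 32.
New equilibrium: consumers pay 30, sellers receive 3, q = 44. (Wedge: pb − ps = 27.)

Consumers pay 30; sellers receive 3; quantity = 44.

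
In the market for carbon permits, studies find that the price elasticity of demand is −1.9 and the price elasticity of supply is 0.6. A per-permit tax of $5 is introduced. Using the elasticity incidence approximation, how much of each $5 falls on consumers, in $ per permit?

Incidence ratio: consumers' share ≈ εs / (εs + |εd|) = 0.6 / (0.6 + 1.9) = 0.24.
So consumers bear ≈ 0.24 × $5 = $1.2; suppliers bear $3.8.

Consumers bear ≈ $1.2 per permit.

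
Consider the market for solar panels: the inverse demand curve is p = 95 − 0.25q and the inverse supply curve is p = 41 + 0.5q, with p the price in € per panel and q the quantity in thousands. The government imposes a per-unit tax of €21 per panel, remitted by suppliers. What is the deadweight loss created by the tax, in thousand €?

Deadweight loss = €294 thousand.

Rewrite in direct form: qd = 380 − 4p and qs = 2p − 82.
Before the tax: set 380 − 4p = 2p − 82 → p* = €77, q* = 72.
With the tax collected from suppliers, supply shifts: qs = 2(p − 21) − 82.
Solving gives q = 44 with consumers paying €84 and suppliers receiving €63 (the €21 wedge).
Quantity falls by |ΔQ| = |72 − 44| = 28.
DWL = ½ · t · |ΔQ| = ½ · 21 · 28 = €294.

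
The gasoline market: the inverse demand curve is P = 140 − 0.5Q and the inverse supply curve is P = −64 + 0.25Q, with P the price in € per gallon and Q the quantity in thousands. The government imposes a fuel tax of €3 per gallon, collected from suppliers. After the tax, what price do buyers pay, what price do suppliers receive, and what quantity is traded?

Rewrite in direct form: Qd = 280 − 2P and Qs = 4P + 256.
Without the tax, 280 − 2P = 4P + 256 gives 6P = 24, so P* = €4 and Q* = 272.
With the tax collected from suppliers, supply shifts: Qs = 4(P − 3) + 256.
Solving gives Q = 268 with buyers paying €6 and suppliers receiving €3 (the €3 wedge).
The less price-elastic side of the market bears the larger share of a per-unit tax.

Buyers pay €6; suppliers receive €3; quantity = 268.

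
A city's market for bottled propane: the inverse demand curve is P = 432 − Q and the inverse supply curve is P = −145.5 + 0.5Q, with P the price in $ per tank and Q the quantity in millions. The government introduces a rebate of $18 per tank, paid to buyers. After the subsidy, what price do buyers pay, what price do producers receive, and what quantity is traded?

Inverting to Q(P) form: Qd = 432 − P; Qs = 2P + 291.
Before the subsidy: set 432 − P = 2P + 291 → P* = $47, Q* = 385.
With a per-unit subsidy paid to buyers, each effectively pays P − 18, so demand becomes Qd = 432 − (P − 18).
New equilibrium: buyers pay $35, producers receive $53, Q = 397. (Wedge: Pb − Ps = −18.)

Buyers pay $35; producers receive $53; quantity = 397.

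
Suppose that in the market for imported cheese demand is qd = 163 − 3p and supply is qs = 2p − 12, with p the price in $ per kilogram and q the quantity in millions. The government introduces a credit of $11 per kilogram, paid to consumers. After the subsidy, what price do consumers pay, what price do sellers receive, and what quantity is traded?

Without the subsidy, 163 − 3p = 2p − 12 gives 5p = 175, so p* = $35 and q* = 58.
With a per-unit subsidy paid to consumers, each effectively pays p − 11, so demand becomes qd = 163 − 3(p − 11).
Solving gives q = 71.2 with consumers paying $30.6 and sellers receiving $41.6 (the $11 wedge).

Consumers pay $30.6; sellers receive $41.6; quantity = 71.2.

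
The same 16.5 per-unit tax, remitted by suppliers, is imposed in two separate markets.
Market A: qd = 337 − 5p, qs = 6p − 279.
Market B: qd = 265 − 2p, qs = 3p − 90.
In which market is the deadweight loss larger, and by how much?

Market A: pre-tax p* = 56, q* = 57; post-tax q = 12; deadweight loss = 371.25.
Market B: pre-tax p* = 71, q* = 123; post-tax q = 103.2; deadweight loss = 163.35.
Difference: 371.25 vs 163.35 → market A is larger by 207.9.

Market A, by 207.9.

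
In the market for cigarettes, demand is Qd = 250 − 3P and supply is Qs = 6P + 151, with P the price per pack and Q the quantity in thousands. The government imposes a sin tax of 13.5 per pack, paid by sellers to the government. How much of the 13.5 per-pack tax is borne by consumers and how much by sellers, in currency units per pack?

Without the tax, 250 − 3P = 6P + 151 gives 9P = 99, so P* = 11 and Q* = 217.
With the tax collected from sellers, supply shifts: Qs = 6(P − 13.5) + 151.
New equilibrium: consumers pay 20, sellers receive 6.5, Q = 190. (Wedge: Pb − Ps = 13.5.)
Burden on consumers: 9; on sellers: 4.5. (They sum to 13.5.)
The less price-elastic side of the market bears the larger share of a per-unit tax.

Consumers bear 9 per pack; sellers bear 4.5 per pack.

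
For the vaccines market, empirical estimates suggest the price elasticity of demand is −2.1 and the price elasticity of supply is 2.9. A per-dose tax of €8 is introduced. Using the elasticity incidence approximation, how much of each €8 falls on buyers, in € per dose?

Buyers bear ≈ €4.64 per dose.

Incidence ratio: buyers' share ≈ εs / (εs + |εd|) = 2.9 / (2.9 + 2.1) = 0.58.
So buyers bear ≈ 0.58 × €8 = €4.64; sellers bear €3.36.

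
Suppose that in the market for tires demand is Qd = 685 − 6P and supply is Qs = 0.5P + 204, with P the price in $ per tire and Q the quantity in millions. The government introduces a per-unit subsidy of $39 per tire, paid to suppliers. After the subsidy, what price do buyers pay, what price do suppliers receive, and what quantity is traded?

Buyers pay $71; suppliers receive $110; quantity = 259.

Without the subsidy, 685 − 6P = 0.5P + 204 gives 6.5P = 481, so P* = $74 and Q* = 241.
With a per-unit subsidy paid to suppliers, each receives P + 39 per unit sold, so supply becomes Qs = 0.5(P + 39) + 204.
New equilibrium: buyers pay $71, suppliers receive $110, Q = 259. (Wedge: Pb − Ps = −39.)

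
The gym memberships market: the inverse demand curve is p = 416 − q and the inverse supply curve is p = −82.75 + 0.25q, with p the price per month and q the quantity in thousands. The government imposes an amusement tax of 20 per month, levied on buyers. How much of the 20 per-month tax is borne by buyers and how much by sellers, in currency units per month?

Buyers bear 16 per month; sellers bear 4 per month.

Rewrite in direct form: qd = 416 − p and qs = 4p + 331.
Without the tax, 416 − p = 4p + 331 gives 5p = 85, so p* = 17 and q* = 399.
With the tax collected from buyers, demand (in seller-price terms) shifts: qd = 416 − (p + 20).
Solving gives q = 383 with buyers paying 33 and sellers receiving 13 (the 20 wedge).
Burden on buyers: 16; on sellers: 4. (They sum to 20.)
The less price-elastic side of the market bears the larger share of a per-unit tax.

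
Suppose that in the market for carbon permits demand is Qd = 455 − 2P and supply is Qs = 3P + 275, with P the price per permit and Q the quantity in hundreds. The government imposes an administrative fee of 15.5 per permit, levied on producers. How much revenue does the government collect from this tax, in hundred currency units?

Tax revenue = 5648.2 hundred.

Before the tax: set 455 − 2P = 3P + 275 → P* = 36, Q* = 383.
With the tax collected from producers, supply shifts: Qs = 3(P − 15.5) + 275.
Solving gives Q = 364.4 with consumers paying 45.3 and producers receiving 29.8 (the 15.5 wedge).
Revenue = t · Q = 15.5 · 364.4 = 5648.2.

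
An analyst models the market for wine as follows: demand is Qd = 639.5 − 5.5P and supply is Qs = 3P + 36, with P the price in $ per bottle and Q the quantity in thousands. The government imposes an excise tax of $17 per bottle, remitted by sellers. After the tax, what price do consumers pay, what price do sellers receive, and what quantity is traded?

Without the tax, 639.5 − 5.5P = 3P + 36 gives 8.5P = 603.5, so P* = $71 and Q* = 249.
With the tax collected from sellers, supply shifts: Qs = 3(P − 17) + 36.
Solving gives Q = 216 with consumers paying $77 and sellers receiving $60 (the $17 wedge).

Consumers pay $77; sellers receive $60; quantity = 216.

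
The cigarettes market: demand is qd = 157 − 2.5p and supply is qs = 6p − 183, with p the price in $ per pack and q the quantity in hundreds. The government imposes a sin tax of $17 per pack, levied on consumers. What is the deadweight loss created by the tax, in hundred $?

Without the tax, 157 − 2.5p = 6p − 183 gives 8.5p = 340, so p* = $40 and q* = 57.
With the tax collected from consumers, demand (in seller-price terms) shifts: qd = 157 − 2.5(p + 17).
Solving gives q = 27 with consumers paying $52 and sellers receiving $35 (the $17 wedge).
Quantity falls by |ΔQ| = |57 − 27| = 30.
DWL = ½ · t · |ΔQ| = ½ · 17 · 30 = $255.

Deadweight loss = $255 hundred.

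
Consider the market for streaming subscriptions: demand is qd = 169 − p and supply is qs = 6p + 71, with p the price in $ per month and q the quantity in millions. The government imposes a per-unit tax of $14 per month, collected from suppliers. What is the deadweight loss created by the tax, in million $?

Deadweight loss = $84 million.

Before the tax: set 169 − p = 6p + 71 → p* = $14, q* = 155.
With the tax collected from suppliers, supply shifts: qs = 6(p − 14) + 71.
New equilibrium: consumers pay $26, suppliers receive $12, q = 143. (Wedge: pb − ps = 14.)
Quantity falls by |ΔQ| = |155 − 143| = 12.
DWL = ½ · t · |ΔQ| = ½ · 14 · 12 = $84.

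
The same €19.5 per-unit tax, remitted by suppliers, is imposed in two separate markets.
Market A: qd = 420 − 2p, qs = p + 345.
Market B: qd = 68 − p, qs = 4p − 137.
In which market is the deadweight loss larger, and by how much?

Market A: pre-tax p* = €25, q* = 370; post-tax q = 357; deadweight loss = €126.75.
Market B: pre-tax p* = €41, q* = 27; post-tax q = 11.4; deadweight loss = €152.1.
Difference: €126.75 vs €152.1 → market B is larger by €25.35.

Market B, by €25.35.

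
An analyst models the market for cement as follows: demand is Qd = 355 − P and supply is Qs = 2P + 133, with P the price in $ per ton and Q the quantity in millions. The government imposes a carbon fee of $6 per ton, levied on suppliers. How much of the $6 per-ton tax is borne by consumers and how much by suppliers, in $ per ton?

Consumers bear $4 per ton; suppliers bear $2 per ton.

Without the tax, 355 − P = 2P + 133 gives 3P = 222, so P* = $74 and Q* = 281.
With the tax collected from suppliers, supply shifts: Qs = 2(P − 6) + 133.
New equilibrium: consumers pay $78, suppliers receive $72, Q = 277. (Wedge: Pb − Ps = 6.)
Burden on consumers: $4; on suppliers: $2. (They sum to $6.)
The less price-elastic side of the market bears the larger share of a per-unit tax.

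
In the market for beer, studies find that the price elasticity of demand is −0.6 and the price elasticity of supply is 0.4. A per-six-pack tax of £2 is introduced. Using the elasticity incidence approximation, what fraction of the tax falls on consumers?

Consumers' share ≈ 0.4.

Incidence ratio: consumers' share ≈ εs / (εs + |εd|) = 0.4 / (0.4 + 0.6) = 0.4.
Supply is the less elastic side, so consumers bear the smaller share.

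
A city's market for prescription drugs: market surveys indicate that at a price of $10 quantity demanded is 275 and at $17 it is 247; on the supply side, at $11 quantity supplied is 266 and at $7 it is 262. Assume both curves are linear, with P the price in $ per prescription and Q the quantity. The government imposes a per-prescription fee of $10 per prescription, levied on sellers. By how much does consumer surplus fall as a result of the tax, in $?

Consumer surplus falls by $526.

Demand slope: (247 − 275)/(17 − 10) = -4, so Qd = 315 − 4P.
Supply slope: (262 − 266)/(7 − 11) = 1, so Qs = P + 255.
Without the tax, 315 − 4P = P + 255 gives 5P = 60, so P* = $12 and Q* = 267.
With the tax collected from sellers, supply shifts: Qs = (P − 10) + 255.
New equilibrium: consumers pay $14, sellers receive $4, Q = 259. (Wedge: Pb − Ps = 10.)
ΔCS is the trapezoid between Q = 259 and Q = 267 of height $2: ½ · (267 + 259) · 2 = $526.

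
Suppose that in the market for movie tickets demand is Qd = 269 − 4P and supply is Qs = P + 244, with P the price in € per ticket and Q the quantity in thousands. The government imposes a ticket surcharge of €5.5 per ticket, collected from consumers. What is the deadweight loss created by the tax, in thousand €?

Without the tax, 269 − 4P = P + 244 gives 5P = 25, so P* = €5 and Q* = 249.
With the tax collected from consumers, demand (in seller-price terms) shifts: Qd = 269 − 4(P + 5.5).
Solving gives Q = 244.6 with consumers paying €6.1 and sellers receiving €0.6 (the €5.5 wedge).
Quantity falls by |ΔQ| = |249 − 244.6| = 4.4.
DWL = ½ · t · |ΔQ| = ½ · 5.5 · 4.4 = €12.1.

Deadweight loss = €12.1 thousand.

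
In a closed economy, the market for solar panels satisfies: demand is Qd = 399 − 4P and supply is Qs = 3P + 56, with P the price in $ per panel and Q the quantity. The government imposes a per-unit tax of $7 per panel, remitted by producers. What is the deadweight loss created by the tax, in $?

Deadweight loss = $42.

Before the tax: set 399 − 4P = 3P + 56 → P* = $49, Q* = 203.
With the tax collected from producers, supply shifts: Qs = 3(P − 7) + 56.
Solving gives Q = 191 with consumers paying $52 and producers receiving $45 (the $7 wedge).
Quantity falls by |ΔQ| = |203 − 191| = 12.
DWL = ½ · t · |ΔQ| = ½ · 7 · 12 = $42.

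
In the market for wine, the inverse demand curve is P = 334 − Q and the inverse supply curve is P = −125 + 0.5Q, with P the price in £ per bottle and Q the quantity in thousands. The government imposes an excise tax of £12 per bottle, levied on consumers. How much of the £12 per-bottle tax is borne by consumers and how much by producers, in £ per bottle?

Rewrite in direct form: Qd = 334 − P and Qs = 2P + 250.
Before the tax: set 334 − P = 2P + 250 → P* = £28, Q* = 306.
With the tax collected from consumers, demand (in seller-price terms) shifts: Qd = 334 − (P + 12).
Solving gives Q = 298 with consumers paying £36 and producers receiving £24 (the £12 wedge).
Burden on consumers: £8; on producers: £4. (They sum to £12.)
The less price-elastic side of the market bears the larger share of a per-unit tax.

Consumers bear £8 per bottle; producers bear £4 per bottle.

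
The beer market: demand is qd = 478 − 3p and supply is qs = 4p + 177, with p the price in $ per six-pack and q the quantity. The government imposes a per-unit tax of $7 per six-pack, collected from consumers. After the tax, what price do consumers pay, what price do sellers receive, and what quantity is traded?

Without the tax, 478 − 3p = 4p + 177 gives 7p = 301, so p* = $43 and q* = 349.
With the tax collected from consumers, demand (in seller-price terms) shifts: qd = 478 − 3(p + 7).
New equilibrium: consumers pay $47, sellers receive $40, q = 337. (Wedge: pb − ps = 7.)
The less price-elastic side of the market bears the larger share of a per-unit tax.

Consumers pay $47; sellers receive $40; quantity = 337.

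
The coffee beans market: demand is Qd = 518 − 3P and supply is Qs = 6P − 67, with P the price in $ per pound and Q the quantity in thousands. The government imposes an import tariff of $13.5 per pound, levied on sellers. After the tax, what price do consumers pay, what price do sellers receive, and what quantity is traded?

Consumers pay $74; sellers receive $60.5; quantity = 296.

Before the tax: set 518 − 3P = 6P − 67 → P* = $65, Q* = 323.
With the tax collected from sellers, supply shifts: Qs = 6(P − 13.5) − 67.
New equilibrium: consumers pay $74, sellers receive $60.5, Q = 296. (Wedge: Pb − Ps = 13.5.)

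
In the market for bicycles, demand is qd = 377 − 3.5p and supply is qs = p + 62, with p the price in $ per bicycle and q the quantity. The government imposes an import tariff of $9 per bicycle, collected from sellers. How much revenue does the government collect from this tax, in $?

Before the tax: set 377 − 3.5p = p + 62 → p* = $70, q* = 132.
With the tax collected from sellers, supply shifts: qs = (p − 9) + 62.
Solving gives q = 125 with buyers paying $72 and sellers receiving $63 (the $9 wedge).
Revenue = t · Q = 9 · 125 = $1125.

Tax revenue = $1125.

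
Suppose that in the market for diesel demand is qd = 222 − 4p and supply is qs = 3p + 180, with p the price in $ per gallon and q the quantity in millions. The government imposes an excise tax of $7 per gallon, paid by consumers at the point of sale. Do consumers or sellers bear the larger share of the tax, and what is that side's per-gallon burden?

Without the tax, 222 − 4p = 3p + 180 gives 7p = 42, so p* = $6 and q* = 198.
With the tax collected from consumers, demand (in seller-price terms) shifts: qd = 222 − 4(p + 7).
New equilibrium: consumers pay $9, sellers receive $2, q = 186. (Wedge: pb − ps = 7.)
Per-gallon burden: consumers $3, sellers $4.
Sellers take the larger share because supply is less price-elastic here (demand slope 4 vs supply slope 3).
The less price-elastic side of the market bears the larger share of a per-unit tax.

Sellers bear the larger share: $4 per gallon.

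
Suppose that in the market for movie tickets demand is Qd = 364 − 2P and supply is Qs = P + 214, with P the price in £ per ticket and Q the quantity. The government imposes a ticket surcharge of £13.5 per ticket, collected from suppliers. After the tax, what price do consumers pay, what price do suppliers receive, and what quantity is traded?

Before the tax: set 364 − 2P = P + 214 → P* = £50, Q* = 264.
With the tax collected from suppliers, supply shifts: Qs = (P − 13.5) + 214.
Solving gives Q = 255 with consumers paying £54.5 and suppliers receiving £41 (the £13.5 wedge).

Consumers pay £54.5; suppliers receive £41; quantity = 255.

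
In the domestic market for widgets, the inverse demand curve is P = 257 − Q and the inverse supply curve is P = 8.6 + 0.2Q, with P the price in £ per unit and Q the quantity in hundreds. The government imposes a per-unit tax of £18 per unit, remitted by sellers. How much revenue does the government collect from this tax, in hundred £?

Inverting to Q(P) form: Qd = 257 − P; Qs = 5P − 43.
Before the tax: set 257 − P = 5P − 43 → P* = £50, Q* = 207.
With the tax collected from sellers, supply shifts: Qs = 5(P − 18) − 43.
New equilibrium: buyers pay £65, sellers receive £47, Q = 192. (Wedge: Pb − Ps = 18.)
Revenue = t · Q = 18 · 192 = £3456.

Tax revenue = £3456 hundred.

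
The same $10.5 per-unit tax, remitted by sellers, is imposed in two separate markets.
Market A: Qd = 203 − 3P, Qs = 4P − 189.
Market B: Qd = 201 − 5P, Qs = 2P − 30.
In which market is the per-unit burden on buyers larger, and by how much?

Market A, by $3.

Market A: pre-tax P* = $56, Q* = 35; post-tax Q = 17; per-unit burden on buyers = $6.
Market B: pre-tax P* = $33, Q* = 36; post-tax Q = 21; per-unit burden on buyers = $3.
Difference: $6 vs $3 → market A is larger by $3.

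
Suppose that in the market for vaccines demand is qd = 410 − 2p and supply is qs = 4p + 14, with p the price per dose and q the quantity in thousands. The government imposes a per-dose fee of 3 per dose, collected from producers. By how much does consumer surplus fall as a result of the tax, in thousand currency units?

Consumer surplus falls by 552 thousand.

Before the tax: set 410 − 2p = 4p + 14 → p* = 66, q* = 278.
With the tax collected from producers, supply shifts: qs = 4(p − 3) + 14.
New equilibrium: consumers pay 68, producers receive 65, q = 274. (Wedge: pb − ps = 3.)
ΔCS is the trapezoid between Q = 274 and Q = 278 of height 2: ½ · (278 + 274) · 2 = 552.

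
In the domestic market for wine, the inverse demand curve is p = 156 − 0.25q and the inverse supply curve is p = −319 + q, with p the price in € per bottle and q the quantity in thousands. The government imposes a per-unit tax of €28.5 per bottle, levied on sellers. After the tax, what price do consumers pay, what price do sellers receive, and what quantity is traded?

Rewrite in direct form: qd = 624 − 4p and qs = p + 319.
Without the tax, 624 − 4p = p + 319 gives 5p = 305, so p* = €61 and q* = 380.
With the tax collected from sellers, supply shifts: qs = (p − 28.5) + 319.
Solving gives q = 357.2 with consumers paying €66.7 and sellers receiving €38.2 (the €28.5 wedge).

Consumers pay €66.7; sellers receive €38.2; quantity = 357.2.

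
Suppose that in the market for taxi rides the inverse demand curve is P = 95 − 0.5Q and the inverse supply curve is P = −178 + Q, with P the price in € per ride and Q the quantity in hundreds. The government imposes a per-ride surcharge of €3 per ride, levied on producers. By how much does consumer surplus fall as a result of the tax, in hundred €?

Inverting to Q(P) form: Qd = 190 − 2P; Qs = P + 178.
Without the tax, 190 − 2P = P + 178 gives 3P = 12, so P* = €4 and Q* = 182.
With the tax collected from producers, supply shifts: Qs = (P − 3) + 178.
Solving gives Q = 180 with consumers paying €5 and producers receiving €2 (the €3 wedge).
ΔCS is the trapezoid between Q = 180 and Q = 182 of height €1: ½ · (182 + 180) · 1 = €181.

Consumer surplus falls by €181 hundred.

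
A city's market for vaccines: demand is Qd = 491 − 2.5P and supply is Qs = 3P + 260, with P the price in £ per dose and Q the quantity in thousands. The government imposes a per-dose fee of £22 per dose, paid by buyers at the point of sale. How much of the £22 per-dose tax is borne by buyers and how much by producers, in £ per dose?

Before the tax: set 491 − 2.5P = 3P + 260 → P* = £42, Q* = 386.
With the tax collected from buyers, demand (in seller-price terms) shifts: Qd = 491 − 2.5(P + 22).
Solving gives Q = 356 with buyers paying £54 and producers receiving £32 (the £22 wedge).
Burden on buyers: £12; on producers: £10. (They sum to £22.)

Buyers bear £12 per dose; producers bear £10 per dose.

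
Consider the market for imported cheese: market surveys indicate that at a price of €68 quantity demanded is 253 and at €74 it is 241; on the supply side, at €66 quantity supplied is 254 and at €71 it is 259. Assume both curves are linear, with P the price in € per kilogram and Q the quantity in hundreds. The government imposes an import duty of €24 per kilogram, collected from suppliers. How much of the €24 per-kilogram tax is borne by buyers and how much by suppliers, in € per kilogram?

Demand slope: (241 − 253)/(74 − 68) = -2, so Qd = 389 − 2P.
Supply slope: (259 − 254)/(71 − 66) = 1, so Qs = P + 188.
Before the tax: set 389 − 2P = P + 188 → P* = €67, Q* = 255.
With the tax collected from suppliers, supply shifts: Qs = (P − 24) + 188.
New equilibrium: buyers pay €75, suppliers receive €51, Q = 239. (Wedge: Pb − Ps = 24.)
Burden on buyers: €8; on suppliers: €16. (They sum to €24.)
The less price-elastic side of the market bears the larger share of a per-unit tax.

Buyers bear €8 per kilogram; suppliers bear €16 per kilogram.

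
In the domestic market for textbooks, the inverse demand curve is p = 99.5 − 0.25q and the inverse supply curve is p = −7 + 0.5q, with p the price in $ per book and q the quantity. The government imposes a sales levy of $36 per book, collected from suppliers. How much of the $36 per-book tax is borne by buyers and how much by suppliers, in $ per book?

Buyers bear $12 per book; suppliers bear $24 per book.

Rewrite in direct form: qd = 398 − 4p and qs = 2p + 14.
Before the tax: set 398 − 4p = 2p + 14 → p* = $64, q* = 142.
With the tax collected from suppliers, supply shifts: qs = 2(p − 36) + 14.
New equilibrium: buyers pay $76, suppliers receive $40, q = 94. (Wedge: pb − ps = 36.)
Burden on buyers: $12; on suppliers: $24. (They sum to $36.)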